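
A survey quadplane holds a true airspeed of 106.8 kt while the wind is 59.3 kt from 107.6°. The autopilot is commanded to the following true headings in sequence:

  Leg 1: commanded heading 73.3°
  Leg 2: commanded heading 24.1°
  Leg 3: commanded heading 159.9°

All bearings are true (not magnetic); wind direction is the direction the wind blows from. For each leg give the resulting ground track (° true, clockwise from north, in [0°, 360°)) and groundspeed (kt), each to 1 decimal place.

Leg 1: heading 73.3°; drift -30.0° → track 43.3°, groundspeed 66.8 kt
Leg 2: heading 24.1°; drift -30.5° → track 353.6°, groundspeed 116.1 kt
Leg 3: heading 159.9°; drift +33.6° → track 193.5°, groundspeed 84.7 kt

Leg 1: track=43.3°, groundspeed=66.8 kt
Leg 2: track=353.6°, groundspeed=116.1 kt
Leg 3: track=193.5°, groundspeed=84.7 kt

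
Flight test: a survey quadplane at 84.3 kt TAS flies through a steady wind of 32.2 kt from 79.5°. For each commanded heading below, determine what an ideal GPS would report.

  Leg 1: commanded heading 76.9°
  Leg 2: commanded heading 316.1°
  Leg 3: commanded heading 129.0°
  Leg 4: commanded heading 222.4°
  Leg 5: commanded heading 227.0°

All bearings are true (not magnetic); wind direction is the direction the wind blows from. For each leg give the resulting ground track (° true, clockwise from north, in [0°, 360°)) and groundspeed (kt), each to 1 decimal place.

Leg 1: heading 76.9°; drift -1.6° → track 75.3°, groundspeed 52.2 kt
Leg 2: heading 316.1°; drift -14.8° → track 301.3°, groundspeed 105.5 kt
Leg 3: heading 129.0°; drift +21.1° → track 150.1°, groundspeed 68.0 kt
Leg 4: heading 222.4°; drift +10.0° → track 232.4°, groundspeed 111.7 kt
Leg 5: heading 227.0°; drift +8.8° → track 235.8°, groundspeed 112.8 kt

Leg 1: track=75.3°, groundspeed=52.2 kt
Leg 2: track=301.3°, groundspeed=105.5 kt
Leg 3: track=150.1°, groundspeed=68.0 kt
Leg 4: track=232.4°, groundspeed=111.7 kt
Leg 5: track=235.8°, groundspeed=112.8 kt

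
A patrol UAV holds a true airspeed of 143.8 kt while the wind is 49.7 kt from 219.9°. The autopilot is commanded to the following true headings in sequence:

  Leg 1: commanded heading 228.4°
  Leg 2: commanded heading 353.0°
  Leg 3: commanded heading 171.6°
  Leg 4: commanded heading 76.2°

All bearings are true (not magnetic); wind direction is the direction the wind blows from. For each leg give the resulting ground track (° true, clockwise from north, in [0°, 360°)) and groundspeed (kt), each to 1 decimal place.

Leg 1: heading 228.4°; drift +4.4° → track 232.8°, groundspeed 94.9 kt
Leg 2: heading 353.0°; drift +11.5° → track 4.5°, groundspeed 181.4 kt
Leg 3: heading 171.6°; drift -18.5° → track 153.1°, groundspeed 116.8 kt
Leg 4: heading 76.2°; drift -9.1° → track 67.1°, groundspeed 186.2 kt

Leg 1: track=232.8°, groundspeed=94.9 kt
Leg 2: track=4.5°, groundspeed=181.4 kt
Leg 3: track=153.1°, groundspeed=116.8 kt
Leg 4: track=67.1°, groundspeed=186.2 kt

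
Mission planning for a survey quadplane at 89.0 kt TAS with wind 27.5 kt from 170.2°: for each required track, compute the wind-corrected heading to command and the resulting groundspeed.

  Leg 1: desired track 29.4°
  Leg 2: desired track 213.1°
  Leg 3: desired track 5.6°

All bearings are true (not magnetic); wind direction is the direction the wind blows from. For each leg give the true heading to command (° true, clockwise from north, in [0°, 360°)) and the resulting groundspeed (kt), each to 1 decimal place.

Leg 1: desired track 29.4°; wind correction +11.3° → command heading 40.7°, groundspeed 108.6 kt
Leg 2: desired track 213.1°; wind correction -12.1° → command heading 201.0°, groundspeed 66.9 kt
Leg 3: desired track 5.6°; wind correction +4.7° → command heading 10.3°, groundspeed 115.2 kt

Leg 1: heading=40.7°, groundspeed=108.6 kt
Leg 2: heading=201.0°, groundspeed=66.9 kt
Leg 3: heading=10.3°, groundspeed=115.2 kt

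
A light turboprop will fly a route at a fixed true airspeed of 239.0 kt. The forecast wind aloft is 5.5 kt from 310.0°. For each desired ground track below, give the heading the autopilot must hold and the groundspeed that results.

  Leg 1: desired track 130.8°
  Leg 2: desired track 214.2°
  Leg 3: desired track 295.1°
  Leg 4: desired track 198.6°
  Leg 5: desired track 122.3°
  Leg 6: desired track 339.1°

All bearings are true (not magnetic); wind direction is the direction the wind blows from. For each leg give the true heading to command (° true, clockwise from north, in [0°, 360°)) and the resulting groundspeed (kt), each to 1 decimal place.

Leg 1: heading=130.8°, groundspeed=244.5 kt
Leg 2: heading=215.5°, groundspeed=239.5 kt
Leg 3: heading=295.4°, groundspeed=233.7 kt
Leg 4: heading=199.8°, groundspeed=241.0 kt
Leg 5: heading=122.1°, groundspeed=244.4 kt
Leg 6: heading=338.5°, groundspeed=234.2 kt

Leg 1: desired track 130.8°; wind correction +0.0° → command heading 130.8°, groundspeed 244.5 kt
Leg 2: desired track 214.2°; wind correction +1.3° → command heading 215.5°, groundspeed 239.5 kt
Leg 3: desired track 295.1°; wind correction +0.3° → command heading 295.4°, groundspeed 233.7 kt
Leg 4: desired track 198.6°; wind correction +1.2° → command heading 199.8°, groundspeed 241.0 kt
Leg 5: desired track 122.3°; wind correction -0.2° → command heading 122.1°, groundspeed 244.4 kt
Leg 6: desired track 339.1°; wind correction -0.6° → command heading 338.5°, groundspeed 234.2 kt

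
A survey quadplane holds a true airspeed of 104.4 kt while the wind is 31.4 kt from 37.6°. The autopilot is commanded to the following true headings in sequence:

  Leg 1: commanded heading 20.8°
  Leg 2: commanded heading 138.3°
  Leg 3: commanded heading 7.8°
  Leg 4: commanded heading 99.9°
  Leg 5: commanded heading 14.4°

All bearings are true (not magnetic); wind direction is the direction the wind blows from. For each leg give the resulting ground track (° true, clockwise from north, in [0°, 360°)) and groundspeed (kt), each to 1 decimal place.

Leg 1: heading 20.8°; drift -7.0° → track 13.8°, groundspeed 74.9 kt
Leg 2: heading 138.3°; drift +15.6° → track 153.9°, groundspeed 114.5 kt
Leg 3: heading 7.8°; drift -11.4° → track 356.4°, groundspeed 78.7 kt
Leg 4: heading 99.9°; drift +17.2° → track 117.1°, groundspeed 94.0 kt
Leg 5: heading 14.4°; drift -9.3° → track 5.1°, groundspeed 76.5 kt

Leg 1: track=13.8°, groundspeed=74.9 kt
Leg 2: track=153.9°, groundspeed=114.5 kt
Leg 3: track=356.4°, groundspeed=78.7 kt
Leg 4: track=117.1°, groundspeed=94.0 kt
Leg 5: track=5.1°, groundspeed=76.5 kt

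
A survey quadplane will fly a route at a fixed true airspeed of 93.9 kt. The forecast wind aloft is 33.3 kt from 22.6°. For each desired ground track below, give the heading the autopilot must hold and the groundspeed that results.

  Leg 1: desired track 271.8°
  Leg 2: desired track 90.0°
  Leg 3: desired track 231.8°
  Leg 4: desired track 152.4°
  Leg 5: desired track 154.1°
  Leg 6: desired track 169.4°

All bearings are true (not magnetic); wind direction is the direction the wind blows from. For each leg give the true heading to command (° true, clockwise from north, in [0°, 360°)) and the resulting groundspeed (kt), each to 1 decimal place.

Leg 1: desired track 271.8°; wind correction +19.4° → command heading 291.2°, groundspeed 100.4 kt
Leg 2: desired track 90.0°; wind correction -19.1° → command heading 70.9°, groundspeed 75.9 kt
Leg 3: desired track 231.8°; wind correction +10.0° → command heading 241.8°, groundspeed 121.6 kt
Leg 4: desired track 152.4°; wind correction -15.8° → command heading 136.6°, groundspeed 111.7 kt
Leg 5: desired track 154.1°; wind correction -15.4° → command heading 138.7°, groundspeed 112.6 kt
Leg 6: desired track 169.4°; wind correction -11.2° → command heading 158.2°, groundspeed 120.0 kt

Leg 1: heading=291.2°, groundspeed=100.4 kt
Leg 2: heading=70.9°, groundspeed=75.9 kt
Leg 3: heading=241.8°, groundspeed=121.6 kt
Leg 4: heading=136.6°, groundspeed=111.7 kt
Leg 5: heading=138.7°, groundspeed=112.6 kt
Leg 6: heading=158.2°, groundspeed=120.0 kt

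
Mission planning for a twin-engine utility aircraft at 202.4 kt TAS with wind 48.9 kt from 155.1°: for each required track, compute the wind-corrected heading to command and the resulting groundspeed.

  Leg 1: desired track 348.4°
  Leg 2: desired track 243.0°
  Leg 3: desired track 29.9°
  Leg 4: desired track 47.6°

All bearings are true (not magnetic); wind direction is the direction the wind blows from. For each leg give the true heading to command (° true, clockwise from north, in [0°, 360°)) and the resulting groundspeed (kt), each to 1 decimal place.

Leg 1: desired track 348.4°; wind correction +3.2° → command heading 351.6°, groundspeed 249.7 kt
Leg 2: desired track 243.0°; wind correction -14.0° → command heading 229.0°, groundspeed 194.6 kt
Leg 3: desired track 29.9°; wind correction +11.4° → command heading 41.3°, groundspeed 226.6 kt
Leg 4: desired track 47.6°; wind correction +13.3° → command heading 60.9°, groundspeed 211.7 kt

Leg 1: heading=351.6°, groundspeed=249.7 kt
Leg 2: heading=229.0°, groundspeed=194.6 kt
Leg 3: heading=41.3°, groundspeed=226.6 kt
Leg 4: heading=60.9°, groundspeed=211.7 kt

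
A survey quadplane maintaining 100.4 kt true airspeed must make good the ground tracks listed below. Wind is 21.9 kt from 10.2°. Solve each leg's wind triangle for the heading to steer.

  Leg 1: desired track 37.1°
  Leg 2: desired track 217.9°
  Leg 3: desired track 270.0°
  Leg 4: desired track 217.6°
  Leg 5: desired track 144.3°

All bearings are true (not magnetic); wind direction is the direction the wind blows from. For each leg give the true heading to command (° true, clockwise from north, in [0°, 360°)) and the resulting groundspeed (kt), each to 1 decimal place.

Leg 1: heading=31.4°, groundspeed=80.4 kt
Leg 2: heading=223.7°, groundspeed=119.3 kt
Leg 3: heading=282.4°, groundspeed=101.9 kt
Leg 4: heading=223.4°, groundspeed=119.3 kt
Leg 5: heading=135.3°, groundspeed=114.4 kt

Leg 1: desired track 37.1°; wind correction -5.7° → command heading 31.4°, groundspeed 80.4 kt
Leg 2: desired track 217.9°; wind correction +5.8° → command heading 223.7°, groundspeed 119.3 kt
Leg 3: desired track 270.0°; wind correction +12.4° → command heading 282.4°, groundspeed 101.9 kt
Leg 4: desired track 217.6°; wind correction +5.8° → command heading 223.4°, groundspeed 119.3 kt
Leg 5: desired track 144.3°; wind correction -9.0° → command heading 135.3°, groundspeed 114.4 kt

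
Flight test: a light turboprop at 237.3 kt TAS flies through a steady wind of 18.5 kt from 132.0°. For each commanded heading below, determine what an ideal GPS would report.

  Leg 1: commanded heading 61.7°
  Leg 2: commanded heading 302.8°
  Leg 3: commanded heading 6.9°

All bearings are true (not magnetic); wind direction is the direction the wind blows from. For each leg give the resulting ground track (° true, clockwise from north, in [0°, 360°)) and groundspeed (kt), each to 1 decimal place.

Leg 1: heading 61.7°; drift -4.3° → track 57.4°, groundspeed 231.7 kt
Leg 2: heading 302.8°; drift +0.7° → track 303.5°, groundspeed 255.6 kt
Leg 3: heading 6.9°; drift -3.5° → track 3.4°, groundspeed 248.4 kt

Leg 1: track=57.4°, groundspeed=231.7 kt
Leg 2: track=303.5°, groundspeed=255.6 kt
Leg 3: track=3.4°, groundspeed=248.4 kt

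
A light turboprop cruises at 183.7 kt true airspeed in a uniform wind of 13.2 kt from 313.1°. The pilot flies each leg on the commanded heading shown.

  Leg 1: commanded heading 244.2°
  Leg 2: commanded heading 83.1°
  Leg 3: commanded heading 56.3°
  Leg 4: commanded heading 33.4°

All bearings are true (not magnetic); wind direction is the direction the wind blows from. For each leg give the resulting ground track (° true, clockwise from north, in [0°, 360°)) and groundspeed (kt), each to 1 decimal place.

Leg 1: track=240.3°, groundspeed=179.4 kt
Leg 2: track=86.1°, groundspeed=192.5 kt
Leg 3: track=60.2°, groundspeed=187.2 kt
Leg 4: track=37.5°, groundspeed=181.9 kt

Leg 1: heading 244.2°; drift -3.9° → track 240.3°, groundspeed 179.4 kt
Leg 2: heading 83.1°; drift +3.0° → track 86.1°, groundspeed 192.5 kt
Leg 3: heading 56.3°; drift +3.9° → track 60.2°, groundspeed 187.2 kt
Leg 4: heading 33.4°; drift +4.1° → track 37.5°, groundspeed 181.9 kt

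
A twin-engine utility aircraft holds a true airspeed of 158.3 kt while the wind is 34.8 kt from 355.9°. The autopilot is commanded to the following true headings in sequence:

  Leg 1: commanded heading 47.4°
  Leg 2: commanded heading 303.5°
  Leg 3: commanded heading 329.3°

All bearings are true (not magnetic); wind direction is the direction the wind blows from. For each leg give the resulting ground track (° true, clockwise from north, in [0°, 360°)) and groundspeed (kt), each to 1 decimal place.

Leg 1: track=58.7°, groundspeed=139.3 kt
Leg 2: track=292.1°, groundspeed=139.8 kt
Leg 3: track=322.3°, groundspeed=128.1 kt

Leg 1: heading 47.4°; drift +11.3° → track 58.7°, groundspeed 139.3 kt
Leg 2: heading 303.5°; drift -11.4° → track 292.1°, groundspeed 139.8 kt
Leg 3: heading 329.3°; drift -7.0° → track 322.3°, groundspeed 128.1 kt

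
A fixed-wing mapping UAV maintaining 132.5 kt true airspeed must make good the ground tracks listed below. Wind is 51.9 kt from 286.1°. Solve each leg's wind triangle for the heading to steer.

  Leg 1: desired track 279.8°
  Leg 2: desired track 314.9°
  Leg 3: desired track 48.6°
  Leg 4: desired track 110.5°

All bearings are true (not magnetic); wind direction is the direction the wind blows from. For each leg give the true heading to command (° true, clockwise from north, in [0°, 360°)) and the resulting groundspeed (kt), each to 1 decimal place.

Leg 1: heading=282.3°, groundspeed=80.8 kt
Leg 2: heading=304.0°, groundspeed=84.6 kt
Leg 3: heading=29.3°, groundspeed=152.9 kt
Leg 4: heading=112.2°, groundspeed=184.2 kt

Leg 1: desired track 279.8°; wind correction +2.5° → command heading 282.3°, groundspeed 80.8 kt
Leg 2: desired track 314.9°; wind correction -10.9° → command heading 304.0°, groundspeed 84.6 kt
Leg 3: desired track 48.6°; wind correction -19.3° → command heading 29.3°, groundspeed 152.9 kt
Leg 4: desired track 110.5°; wind correction +1.7° → command heading 112.2°, groundspeed 184.2 kt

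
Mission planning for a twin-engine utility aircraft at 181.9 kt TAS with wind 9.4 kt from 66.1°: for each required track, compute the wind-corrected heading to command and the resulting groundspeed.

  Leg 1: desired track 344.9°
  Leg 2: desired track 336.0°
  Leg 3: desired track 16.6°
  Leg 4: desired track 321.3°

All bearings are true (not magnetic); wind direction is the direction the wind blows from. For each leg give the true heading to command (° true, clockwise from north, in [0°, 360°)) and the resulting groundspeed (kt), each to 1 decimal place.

Leg 1: desired track 344.9°; wind correction +2.9° → command heading 347.8°, groundspeed 180.2 kt
Leg 2: desired track 336.0°; wind correction +3.0° → command heading 339.0°, groundspeed 181.7 kt
Leg 3: desired track 16.6°; wind correction +2.3° → command heading 18.9°, groundspeed 175.7 kt
Leg 4: desired track 321.3°; wind correction +2.9° → command heading 324.2°, groundspeed 184.1 kt

Leg 1: heading=347.8°, groundspeed=180.2 kt
Leg 2: heading=339.0°, groundspeed=181.7 kt
Leg 3: heading=18.9°, groundspeed=175.7 kt
Leg 4: heading=324.2°, groundspeed=184.1 kt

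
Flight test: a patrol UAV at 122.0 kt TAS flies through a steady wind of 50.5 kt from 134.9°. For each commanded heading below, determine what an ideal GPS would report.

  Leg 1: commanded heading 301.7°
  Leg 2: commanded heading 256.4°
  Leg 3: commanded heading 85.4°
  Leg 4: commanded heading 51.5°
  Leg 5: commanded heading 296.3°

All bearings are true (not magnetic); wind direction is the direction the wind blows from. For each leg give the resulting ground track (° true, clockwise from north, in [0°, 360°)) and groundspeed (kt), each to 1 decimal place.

Leg 1: heading 301.7°; drift +3.9° → track 305.6°, groundspeed 171.6 kt
Leg 2: heading 256.4°; drift +16.2° → track 272.6°, groundspeed 154.5 kt
Leg 3: heading 85.4°; drift -23.3° → track 62.1°, groundspeed 97.1 kt
Leg 4: heading 51.5°; drift -23.4° → track 28.1°, groundspeed 126.6 kt
Leg 5: heading 296.3°; drift +5.4° → track 301.7°, groundspeed 170.6 kt

Leg 1: track=305.6°, groundspeed=171.6 kt
Leg 2: track=272.6°, groundspeed=154.5 kt
Leg 3: track=62.1°, groundspeed=97.1 kt
Leg 4: track=28.1°, groundspeed=126.6 kt
Leg 5: track=301.7°, groundspeed=170.6 kt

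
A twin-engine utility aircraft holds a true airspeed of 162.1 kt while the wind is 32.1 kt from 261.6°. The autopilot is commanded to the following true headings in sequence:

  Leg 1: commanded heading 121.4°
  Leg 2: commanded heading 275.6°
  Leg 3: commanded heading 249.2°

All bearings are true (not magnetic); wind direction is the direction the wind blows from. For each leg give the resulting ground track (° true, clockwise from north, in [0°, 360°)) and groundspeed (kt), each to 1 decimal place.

Leg 1: track=115.1°, groundspeed=187.9 kt
Leg 2: track=279.0°, groundspeed=131.2 kt
Leg 3: track=246.2°, groundspeed=130.9 kt

Leg 1: heading 121.4°; drift -6.3° → track 115.1°, groundspeed 187.9 kt
Leg 2: heading 275.6°; drift +3.4° → track 279.0°, groundspeed 131.2 kt
Leg 3: heading 249.2°; drift -3.0° → track 246.2°, groundspeed 130.9 kt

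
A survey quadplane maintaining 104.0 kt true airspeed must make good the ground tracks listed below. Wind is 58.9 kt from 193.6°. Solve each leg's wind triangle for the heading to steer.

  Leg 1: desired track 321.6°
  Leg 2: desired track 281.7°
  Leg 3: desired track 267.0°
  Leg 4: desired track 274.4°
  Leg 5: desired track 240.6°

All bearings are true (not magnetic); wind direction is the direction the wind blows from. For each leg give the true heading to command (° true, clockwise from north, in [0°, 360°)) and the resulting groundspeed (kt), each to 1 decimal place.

Leg 1: desired track 321.6°; wind correction -26.5° → command heading 295.1°, groundspeed 129.3 kt
Leg 2: desired track 281.7°; wind correction -34.5° → command heading 247.2°, groundspeed 83.8 kt
Leg 3: desired track 267.0°; wind correction -32.9° → command heading 234.1°, groundspeed 70.5 kt
Leg 4: desired track 274.4°; wind correction -34.0° → command heading 240.4°, groundspeed 76.8 kt
Leg 5: desired track 240.6°; wind correction -24.5° → command heading 216.1°, groundspeed 54.5 kt

Leg 1: heading=295.1°, groundspeed=129.3 kt
Leg 2: heading=247.2°, groundspeed=83.8 kt
Leg 3: heading=234.1°, groundspeed=70.5 kt
Leg 4: heading=240.4°, groundspeed=76.8 kt
Leg 5: heading=216.1°, groundspeed=54.5 kt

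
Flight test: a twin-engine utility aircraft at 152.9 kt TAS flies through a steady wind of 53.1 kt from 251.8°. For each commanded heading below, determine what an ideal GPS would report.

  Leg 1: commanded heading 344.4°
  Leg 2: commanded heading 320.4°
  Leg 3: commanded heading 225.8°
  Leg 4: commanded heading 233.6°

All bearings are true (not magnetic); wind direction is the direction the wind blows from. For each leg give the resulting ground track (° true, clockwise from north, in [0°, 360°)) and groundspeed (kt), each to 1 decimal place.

Leg 1: heading 344.4°; drift +18.9° → track 3.3°, groundspeed 164.1 kt
Leg 2: heading 320.4°; drift +20.3° → track 340.7°, groundspeed 142.4 kt
Leg 3: heading 225.8°; drift -12.5° → track 213.3°, groundspeed 107.7 kt
Leg 4: heading 233.6°; drift -9.2° → track 224.4°, groundspeed 103.8 kt

Leg 1: track=3.3°, groundspeed=164.1 kt
Leg 2: track=340.7°, groundspeed=142.4 kt
Leg 3: track=213.3°, groundspeed=107.7 kt
Leg 4: track=224.4°, groundspeed=103.8 kt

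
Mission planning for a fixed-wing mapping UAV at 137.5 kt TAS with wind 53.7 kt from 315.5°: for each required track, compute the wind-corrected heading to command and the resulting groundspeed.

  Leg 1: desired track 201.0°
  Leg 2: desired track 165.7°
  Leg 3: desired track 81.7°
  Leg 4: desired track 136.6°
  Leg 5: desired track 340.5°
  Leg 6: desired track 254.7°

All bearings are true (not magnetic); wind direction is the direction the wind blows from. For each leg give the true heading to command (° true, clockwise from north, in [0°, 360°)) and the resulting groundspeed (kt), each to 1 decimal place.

Leg 1: heading=221.8°, groundspeed=150.8 kt
Leg 2: heading=177.0°, groundspeed=181.2 kt
Leg 3: heading=63.3°, groundspeed=162.2 kt
Leg 4: heading=137.0°, groundspeed=191.2 kt
Leg 5: heading=331.0°, groundspeed=86.9 kt
Leg 6: heading=274.6°, groundspeed=103.1 kt

Leg 1: desired track 201.0°; wind correction +20.8° → command heading 221.8°, groundspeed 150.8 kt
Leg 2: desired track 165.7°; wind correction +11.3° → command heading 177.0°, groundspeed 181.2 kt
Leg 3: desired track 81.7°; wind correction -18.4° → command heading 63.3°, groundspeed 162.2 kt
Leg 4: desired track 136.6°; wind correction +0.4° → command heading 137.0°, groundspeed 191.2 kt
Leg 5: desired track 340.5°; wind correction -9.5° → command heading 331.0°, groundspeed 86.9 kt
Leg 6: desired track 254.7°; wind correction +19.9° → command heading 274.6°, groundspeed 103.1 kt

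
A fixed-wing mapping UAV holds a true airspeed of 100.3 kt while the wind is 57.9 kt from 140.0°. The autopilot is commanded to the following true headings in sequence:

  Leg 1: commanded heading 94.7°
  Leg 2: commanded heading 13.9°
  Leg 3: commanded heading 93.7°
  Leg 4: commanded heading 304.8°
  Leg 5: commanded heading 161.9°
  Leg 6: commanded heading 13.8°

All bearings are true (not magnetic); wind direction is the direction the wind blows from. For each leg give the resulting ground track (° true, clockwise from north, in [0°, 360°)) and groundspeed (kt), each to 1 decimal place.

Leg 1: track=60.1°, groundspeed=72.4 kt
Leg 2: track=354.7°, groundspeed=142.3 kt
Leg 3: track=58.9°, groundspeed=73.4 kt
Leg 4: track=310.4°, groundspeed=156.9 kt
Leg 5: track=186.8°, groundspeed=51.3 kt
Leg 6: track=354.6°, groundspeed=142.4 kt

Leg 1: heading 94.7°; drift -34.6° → track 60.1°, groundspeed 72.4 kt
Leg 2: heading 13.9°; drift -19.2° → track 354.7°, groundspeed 142.3 kt
Leg 3: heading 93.7°; drift -34.8° → track 58.9°, groundspeed 73.4 kt
Leg 4: heading 304.8°; drift +5.6° → track 310.4°, groundspeed 156.9 kt
Leg 5: heading 161.9°; drift +24.9° → track 186.8°, groundspeed 51.3 kt
Leg 6: heading 13.8°; drift -19.2° → track 354.6°, groundspeed 142.4 kt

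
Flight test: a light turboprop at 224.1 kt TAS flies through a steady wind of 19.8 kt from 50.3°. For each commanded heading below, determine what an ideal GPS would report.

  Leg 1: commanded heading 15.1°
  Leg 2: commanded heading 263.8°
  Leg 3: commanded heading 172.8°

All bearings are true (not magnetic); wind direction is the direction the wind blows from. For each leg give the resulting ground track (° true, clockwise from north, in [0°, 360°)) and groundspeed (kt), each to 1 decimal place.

Leg 1: track=12.0°, groundspeed=208.2 kt
Leg 2: track=261.2°, groundspeed=240.9 kt
Leg 3: track=176.9°, groundspeed=235.3 kt

Leg 1: heading 15.1°; drift -3.1° → track 12.0°, groundspeed 208.2 kt
Leg 2: heading 263.8°; drift -2.6° → track 261.2°, groundspeed 240.9 kt
Leg 3: heading 172.8°; drift +4.1° → track 176.9°, groundspeed 235.3 kt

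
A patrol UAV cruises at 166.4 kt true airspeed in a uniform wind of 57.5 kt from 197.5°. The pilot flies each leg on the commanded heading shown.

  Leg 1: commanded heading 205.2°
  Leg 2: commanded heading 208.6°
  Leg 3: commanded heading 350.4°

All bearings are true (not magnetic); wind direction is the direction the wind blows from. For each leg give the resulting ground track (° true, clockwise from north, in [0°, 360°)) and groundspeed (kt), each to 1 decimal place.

Leg 1: track=209.2°, groundspeed=109.7 kt
Leg 2: track=214.3°, groundspeed=110.5 kt
Leg 3: track=357.3°, groundspeed=219.2 kt

Leg 1: heading 205.2°; drift +4.0° → track 209.2°, groundspeed 109.7 kt
Leg 2: heading 208.6°; drift +5.7° → track 214.3°, groundspeed 110.5 kt
Leg 3: heading 350.4°; drift +6.9° → track 357.3°, groundspeed 219.2 kt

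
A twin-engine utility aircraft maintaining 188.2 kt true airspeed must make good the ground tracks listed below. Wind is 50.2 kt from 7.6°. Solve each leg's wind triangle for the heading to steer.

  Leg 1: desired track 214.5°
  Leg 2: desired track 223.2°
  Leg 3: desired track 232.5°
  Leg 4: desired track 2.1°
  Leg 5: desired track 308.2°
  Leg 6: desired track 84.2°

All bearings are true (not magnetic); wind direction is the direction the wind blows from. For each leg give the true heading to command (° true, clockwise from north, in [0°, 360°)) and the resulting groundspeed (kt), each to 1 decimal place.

Leg 1: heading=221.4°, groundspeed=231.6 kt
Leg 2: heading=232.1°, groundspeed=226.7 kt
Leg 3: heading=243.4°, groundspeed=220.4 kt
Leg 4: heading=3.6°, groundspeed=138.2 kt
Leg 5: heading=321.5°, groundspeed=157.6 kt
Leg 6: heading=69.2°, groundspeed=170.1 kt

Leg 1: desired track 214.5°; wind correction +6.9° → command heading 221.4°, groundspeed 231.6 kt
Leg 2: desired track 223.2°; wind correction +8.9° → command heading 232.1°, groundspeed 226.7 kt
Leg 3: desired track 232.5°; wind correction +10.9° → command heading 243.4°, groundspeed 220.4 kt
Leg 4: desired track 2.1°; wind correction +1.5° → command heading 3.6°, groundspeed 138.2 kt
Leg 5: desired track 308.2°; wind correction +13.3° → command heading 321.5°, groundspeed 157.6 kt
Leg 6: desired track 84.2°; wind correction -15.0° → command heading 69.2°, groundspeed 170.1 kt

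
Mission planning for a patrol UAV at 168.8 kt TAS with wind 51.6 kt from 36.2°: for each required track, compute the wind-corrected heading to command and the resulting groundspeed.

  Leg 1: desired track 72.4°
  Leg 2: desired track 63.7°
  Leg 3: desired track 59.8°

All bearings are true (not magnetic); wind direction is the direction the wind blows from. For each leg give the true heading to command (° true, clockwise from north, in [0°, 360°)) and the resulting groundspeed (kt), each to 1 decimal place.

Leg 1: heading=62.0°, groundspeed=124.4 kt
Leg 2: heading=55.6°, groundspeed=121.3 kt
Leg 3: heading=52.8°, groundspeed=120.2 kt

Leg 1: desired track 72.4°; wind correction -10.4° → command heading 62.0°, groundspeed 124.4 kt
Leg 2: desired track 63.7°; wind correction -8.1° → command heading 55.6°, groundspeed 121.3 kt
Leg 3: desired track 59.8°; wind correction -7.0° → command heading 52.8°, groundspeed 120.2 kt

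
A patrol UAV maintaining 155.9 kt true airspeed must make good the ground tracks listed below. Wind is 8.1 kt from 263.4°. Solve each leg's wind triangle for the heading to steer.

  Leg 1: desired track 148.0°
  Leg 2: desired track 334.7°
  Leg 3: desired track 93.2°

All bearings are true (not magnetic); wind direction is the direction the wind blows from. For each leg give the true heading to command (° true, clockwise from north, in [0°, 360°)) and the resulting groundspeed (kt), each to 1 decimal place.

Leg 1: heading=150.7°, groundspeed=159.2 kt
Leg 2: heading=331.9°, groundspeed=153.1 kt
Leg 3: heading=93.7°, groundspeed=163.9 kt

Leg 1: desired track 148.0°; wind correction +2.7° → command heading 150.7°, groundspeed 159.2 kt
Leg 2: desired track 334.7°; wind correction -2.8° → command heading 331.9°, groundspeed 153.1 kt
Leg 3: desired track 93.2°; wind correction +0.5° → command heading 93.7°, groundspeed 163.9 kt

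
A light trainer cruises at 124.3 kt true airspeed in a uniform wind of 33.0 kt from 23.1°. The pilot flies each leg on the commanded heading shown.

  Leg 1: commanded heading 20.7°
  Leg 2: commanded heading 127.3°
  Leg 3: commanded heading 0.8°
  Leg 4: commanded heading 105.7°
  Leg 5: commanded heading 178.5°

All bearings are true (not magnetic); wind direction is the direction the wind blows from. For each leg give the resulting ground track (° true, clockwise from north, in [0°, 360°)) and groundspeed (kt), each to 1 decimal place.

Leg 1: heading 20.7°; drift -0.9° → track 19.8°, groundspeed 91.3 kt
Leg 2: heading 127.3°; drift +13.6° → track 140.9°, groundspeed 136.2 kt
Leg 3: heading 0.8°; drift -7.6° → track 353.2°, groundspeed 94.6 kt
Leg 4: heading 105.7°; drift +15.2° → track 120.9°, groundspeed 124.4 kt
Leg 5: heading 178.5°; drift +5.1° → track 183.6°, groundspeed 154.9 kt

Leg 1: track=19.8°, groundspeed=91.3 kt
Leg 2: track=140.9°, groundspeed=136.2 kt
Leg 3: track=353.2°, groundspeed=94.6 kt
Leg 4: track=120.9°, groundspeed=124.4 kt
Leg 5: track=183.6°, groundspeed=154.9 kt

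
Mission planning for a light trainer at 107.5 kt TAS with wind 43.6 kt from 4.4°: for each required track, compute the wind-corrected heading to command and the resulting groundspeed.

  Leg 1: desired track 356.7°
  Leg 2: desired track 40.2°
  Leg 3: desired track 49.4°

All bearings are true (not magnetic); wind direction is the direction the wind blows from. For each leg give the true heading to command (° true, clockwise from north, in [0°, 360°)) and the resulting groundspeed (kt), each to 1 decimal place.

Leg 1: desired track 356.7°; wind correction +3.1° → command heading 359.8°, groundspeed 64.1 kt
Leg 2: desired track 40.2°; wind correction -13.7° → command heading 26.5°, groundspeed 69.1 kt
Leg 3: desired track 49.4°; wind correction -16.7° → command heading 32.7°, groundspeed 72.2 kt

Leg 1: heading=359.8°, groundspeed=64.1 kt
Leg 2: heading=26.5°, groundspeed=69.1 kt
Leg 3: heading=32.7°, groundspeed=72.2 kt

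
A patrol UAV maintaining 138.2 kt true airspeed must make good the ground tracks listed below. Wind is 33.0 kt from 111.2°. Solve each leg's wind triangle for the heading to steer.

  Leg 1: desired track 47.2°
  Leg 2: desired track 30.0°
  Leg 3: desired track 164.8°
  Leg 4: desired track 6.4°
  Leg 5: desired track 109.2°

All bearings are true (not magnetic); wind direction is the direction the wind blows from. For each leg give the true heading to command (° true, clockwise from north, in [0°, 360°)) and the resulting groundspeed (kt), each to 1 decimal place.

Leg 1: desired track 47.2°; wind correction +12.4° → command heading 59.6°, groundspeed 120.5 kt
Leg 2: desired track 30.0°; wind correction +13.6° → command heading 43.6°, groundspeed 129.2 kt
Leg 3: desired track 164.8°; wind correction -11.1° → command heading 153.7°, groundspeed 116.0 kt
Leg 4: desired track 6.4°; wind correction +13.3° → command heading 19.7°, groundspeed 142.9 kt
Leg 5: desired track 109.2°; wind correction +0.5° → command heading 109.7°, groundspeed 105.2 kt

Leg 1: heading=59.6°, groundspeed=120.5 kt
Leg 2: heading=43.6°, groundspeed=129.2 kt
Leg 3: heading=153.7°, groundspeed=116.0 kt
Leg 4: heading=19.7°, groundspeed=142.9 kt
Leg 5: heading=109.7°, groundspeed=105.2 kt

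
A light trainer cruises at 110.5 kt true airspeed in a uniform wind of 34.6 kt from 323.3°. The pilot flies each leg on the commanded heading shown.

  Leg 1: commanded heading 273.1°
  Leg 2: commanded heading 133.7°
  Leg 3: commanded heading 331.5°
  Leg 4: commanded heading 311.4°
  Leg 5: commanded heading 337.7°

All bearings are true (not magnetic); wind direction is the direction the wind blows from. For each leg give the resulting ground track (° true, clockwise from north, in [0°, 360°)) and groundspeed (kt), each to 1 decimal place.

Leg 1: track=256.4°, groundspeed=92.3 kt
Leg 2: track=136.0°, groundspeed=144.7 kt
Leg 3: track=335.2°, groundspeed=76.4 kt
Leg 4: track=306.1°, groundspeed=77.0 kt
Leg 5: track=344.1°, groundspeed=77.5 kt

Leg 1: heading 273.1°; drift -16.7° → track 256.4°, groundspeed 92.3 kt
Leg 2: heading 133.7°; drift +2.3° → track 136.0°, groundspeed 144.7 kt
Leg 3: heading 331.5°; drift +3.7° → track 335.2°, groundspeed 76.4 kt
Leg 4: heading 311.4°; drift -5.3° → track 306.1°, groundspeed 77.0 kt
Leg 5: heading 337.7°; drift +6.4° → track 344.1°, groundspeed 77.5 kt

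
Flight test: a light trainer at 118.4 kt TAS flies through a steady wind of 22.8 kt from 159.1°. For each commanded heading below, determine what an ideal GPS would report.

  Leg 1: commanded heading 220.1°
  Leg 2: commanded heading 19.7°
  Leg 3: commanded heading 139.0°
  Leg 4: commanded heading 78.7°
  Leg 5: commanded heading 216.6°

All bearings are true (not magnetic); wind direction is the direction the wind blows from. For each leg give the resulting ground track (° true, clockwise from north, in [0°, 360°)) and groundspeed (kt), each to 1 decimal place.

Leg 1: heading 220.1°; drift +10.5° → track 230.6°, groundspeed 109.2 kt
Leg 2: heading 19.7°; drift -6.2° → track 13.5°, groundspeed 136.5 kt
Leg 3: heading 139.0°; drift -4.6° → track 134.4°, groundspeed 97.3 kt
Leg 4: heading 78.7°; drift -11.1° → track 67.6°, groundspeed 116.8 kt
Leg 5: heading 216.6°; drift +10.3° → track 226.9°, groundspeed 107.9 kt

Leg 1: track=230.6°, groundspeed=109.2 kt
Leg 2: track=13.5°, groundspeed=136.5 kt
Leg 3: track=134.4°, groundspeed=97.3 kt
Leg 4: track=67.6°, groundspeed=116.8 kt
Leg 5: track=226.9°, groundspeed=107.9 kt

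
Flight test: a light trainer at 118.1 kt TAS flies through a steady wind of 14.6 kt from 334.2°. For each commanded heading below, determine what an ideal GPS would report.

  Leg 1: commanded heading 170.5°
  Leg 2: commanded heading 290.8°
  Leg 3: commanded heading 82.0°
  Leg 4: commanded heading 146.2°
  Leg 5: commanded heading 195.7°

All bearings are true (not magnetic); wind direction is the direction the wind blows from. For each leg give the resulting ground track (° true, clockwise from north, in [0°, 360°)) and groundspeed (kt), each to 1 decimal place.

Leg 1: heading 170.5°; drift -1.8° → track 168.7°, groundspeed 132.2 kt
Leg 2: heading 290.8°; drift -5.3° → track 285.5°, groundspeed 108.0 kt
Leg 3: heading 82.0°; drift +6.5° → track 88.5°, groundspeed 123.3 kt
Leg 4: heading 146.2°; drift +0.9° → track 147.1°, groundspeed 132.6 kt
Leg 5: heading 195.7°; drift -4.3° → track 191.4°, groundspeed 129.4 kt

Leg 1: track=168.7°, groundspeed=132.2 kt
Leg 2: track=285.5°, groundspeed=108.0 kt
Leg 3: track=88.5°, groundspeed=123.3 kt
Leg 4: track=147.1°, groundspeed=132.6 kt
Leg 5: track=191.4°, groundspeed=129.4 kt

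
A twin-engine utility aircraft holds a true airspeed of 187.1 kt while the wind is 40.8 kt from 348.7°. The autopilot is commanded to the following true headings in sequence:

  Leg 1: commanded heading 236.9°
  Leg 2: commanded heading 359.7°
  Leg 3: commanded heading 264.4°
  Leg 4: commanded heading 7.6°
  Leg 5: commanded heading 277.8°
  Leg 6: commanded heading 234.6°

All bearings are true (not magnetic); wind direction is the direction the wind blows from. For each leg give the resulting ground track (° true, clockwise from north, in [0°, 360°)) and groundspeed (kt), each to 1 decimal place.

Leg 1: track=226.3°, groundspeed=205.8 kt
Leg 2: track=2.7°, groundspeed=147.3 kt
Leg 3: track=251.9°, groundspeed=187.5 kt
Leg 4: track=12.7°, groundspeed=149.1 kt
Leg 5: track=265.3°, groundspeed=178.0 kt
Leg 6: track=224.2°, groundspeed=207.1 kt

Leg 1: heading 236.9°; drift -10.6° → track 226.3°, groundspeed 205.8 kt
Leg 2: heading 359.7°; drift +3.0° → track 2.7°, groundspeed 147.3 kt
Leg 3: heading 264.4°; drift -12.5° → track 251.9°, groundspeed 187.5 kt
Leg 4: heading 7.6°; drift +5.1° → track 12.7°, groundspeed 149.1 kt
Leg 5: heading 277.8°; drift -12.5° → track 265.3°, groundspeed 178.0 kt
Leg 6: heading 234.6°; drift -10.4° → track 224.2°, groundspeed 207.1 kt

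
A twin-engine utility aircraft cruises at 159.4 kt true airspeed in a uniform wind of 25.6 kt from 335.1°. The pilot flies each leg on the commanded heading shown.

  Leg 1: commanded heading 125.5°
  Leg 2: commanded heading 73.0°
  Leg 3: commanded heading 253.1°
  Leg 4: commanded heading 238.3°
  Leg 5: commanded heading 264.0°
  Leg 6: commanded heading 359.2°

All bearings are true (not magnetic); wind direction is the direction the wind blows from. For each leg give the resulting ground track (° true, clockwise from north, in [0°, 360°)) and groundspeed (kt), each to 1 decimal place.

Leg 1: track=129.5°, groundspeed=182.1 kt
Leg 2: track=81.8°, groundspeed=164.9 kt
Leg 3: track=243.9°, groundspeed=157.9 kt
Leg 4: track=229.4°, groundspeed=164.4 kt
Leg 5: track=254.9°, groundspeed=153.0 kt
Leg 6: track=3.6°, groundspeed=136.4 kt

Leg 1: heading 125.5°; drift +4.0° → track 129.5°, groundspeed 182.1 kt
Leg 2: heading 73.0°; drift +8.8° → track 81.8°, groundspeed 164.9 kt
Leg 3: heading 253.1°; drift -9.2° → track 243.9°, groundspeed 157.9 kt
Leg 4: heading 238.3°; drift -8.9° → track 229.4°, groundspeed 164.4 kt
Leg 5: heading 264.0°; drift -9.1° → track 254.9°, groundspeed 153.0 kt
Leg 6: heading 359.2°; drift +4.4° → track 3.6°, groundspeed 136.4 kt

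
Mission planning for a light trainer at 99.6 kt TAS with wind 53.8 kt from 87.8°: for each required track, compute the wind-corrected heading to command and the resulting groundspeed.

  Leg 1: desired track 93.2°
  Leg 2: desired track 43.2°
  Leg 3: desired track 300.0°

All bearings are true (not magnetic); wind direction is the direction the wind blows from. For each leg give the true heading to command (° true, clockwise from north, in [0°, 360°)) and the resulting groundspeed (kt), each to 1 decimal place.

Leg 1: desired track 93.2°; wind correction -2.9° → command heading 90.3°, groundspeed 45.9 kt
Leg 2: desired track 43.2°; wind correction +22.3° → command heading 65.5°, groundspeed 53.9 kt
Leg 3: desired track 300.0°; wind correction +16.7° → command heading 316.7°, groundspeed 140.9 kt

Leg 1: heading=90.3°, groundspeed=45.9 kt
Leg 2: heading=65.5°, groundspeed=53.9 kt
Leg 3: heading=316.7°, groundspeed=140.9 kt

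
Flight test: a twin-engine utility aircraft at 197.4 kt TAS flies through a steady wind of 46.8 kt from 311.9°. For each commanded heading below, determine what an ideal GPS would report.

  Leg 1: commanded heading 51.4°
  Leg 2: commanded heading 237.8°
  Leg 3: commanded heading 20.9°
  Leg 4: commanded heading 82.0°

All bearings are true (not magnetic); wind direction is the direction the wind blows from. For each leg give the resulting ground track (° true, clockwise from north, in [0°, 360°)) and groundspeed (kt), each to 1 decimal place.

Leg 1: track=64.1°, groundspeed=210.3 kt
Leg 2: track=224.1°, groundspeed=190.0 kt
Leg 3: track=34.5°, groundspeed=185.8 kt
Leg 4: track=90.9°, groundspeed=230.3 kt

Leg 1: heading 51.4°; drift +12.7° → track 64.1°, groundspeed 210.3 kt
Leg 2: heading 237.8°; drift -13.7° → track 224.1°, groundspeed 190.0 kt
Leg 3: heading 20.9°; drift +13.6° → track 34.5°, groundspeed 185.8 kt
Leg 4: heading 82.0°; drift +8.9° → track 90.9°, groundspeed 230.3 kt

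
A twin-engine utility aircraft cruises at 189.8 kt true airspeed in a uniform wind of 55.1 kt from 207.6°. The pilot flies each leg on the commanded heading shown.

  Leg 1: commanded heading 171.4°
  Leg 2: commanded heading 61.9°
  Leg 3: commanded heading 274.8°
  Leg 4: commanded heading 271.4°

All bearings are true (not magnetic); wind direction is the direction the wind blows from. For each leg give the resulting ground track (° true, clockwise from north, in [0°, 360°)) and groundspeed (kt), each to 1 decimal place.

Leg 1: track=158.8°, groundspeed=148.9 kt
Leg 2: track=54.4°, groundspeed=237.4 kt
Leg 3: track=291.6°, groundspeed=175.9 kt
Leg 4: track=288.0°, groundspeed=172.7 kt

Leg 1: heading 171.4°; drift -12.6° → track 158.8°, groundspeed 148.9 kt
Leg 2: heading 61.9°; drift -7.5° → track 54.4°, groundspeed 237.4 kt
Leg 3: heading 274.8°; drift +16.8° → track 291.6°, groundspeed 175.9 kt
Leg 4: heading 271.4°; drift +16.6° → track 288.0°, groundspeed 172.7 kt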